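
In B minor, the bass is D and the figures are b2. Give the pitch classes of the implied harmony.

The written figures b2 are shorthand for 6/4/2: the 6/4 are implied.
A second above D in this key is E, lowered to Eb by the flat.
A fourth above D in this key is G.
A sixth above D in this key is B.
Together with the bass D, this spells Eb augmented major seventh in third inversion.

D, Eb, G, B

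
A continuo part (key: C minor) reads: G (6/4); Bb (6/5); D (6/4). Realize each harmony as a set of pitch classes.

G, C, Eb | Bb, D, F, G | D, G, Bb

G (6/4): G, C, Eb.
Bb (6/5/3): Bb, D, F, G.
D (6/4): D, G, Bb.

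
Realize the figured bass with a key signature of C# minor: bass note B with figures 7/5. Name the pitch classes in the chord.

B, D#, F#, A

The written figures 7/5 are shorthand for 7/5/3: the 3 is implied.
A third above B in this key is D#.
A fifth above B in this key is F#.
A seventh above B in this key is A.
Together with the bass B, this spells B dominant seventh in root position.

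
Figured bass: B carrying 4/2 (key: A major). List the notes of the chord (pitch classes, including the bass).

The written figures 4/2 are shorthand for 6/4/2: the 6 is implied.
A second above B in this key is C#.
A fourth above B in this key is E.
A sixth above B in this key is G#.
Together with the bass B, this spells C# minor seventh in third inversion.

B, C#, E, G#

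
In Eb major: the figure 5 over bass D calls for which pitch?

Ab

Counting 4 letter steps above D lands on A; in Eb major, that letter is Ab.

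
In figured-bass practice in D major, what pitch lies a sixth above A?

Counting 5 letter steps above A lands on F; in D major, that letter is F#.

F#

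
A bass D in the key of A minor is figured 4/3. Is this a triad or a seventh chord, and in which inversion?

4/3 is shorthand for 6/4/3.
Intervals of 6/4/3 above the bass form a seventh chord; the bass is the fifth, so this is second inversion.

seventh chord, second inversion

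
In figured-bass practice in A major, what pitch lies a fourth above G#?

C#

Counting 3 letter steps above G# lands on C; in A major, that letter is C#.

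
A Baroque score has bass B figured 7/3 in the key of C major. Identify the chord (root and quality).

B half-diminished seventh

The figures 7/3 indicate a seventh chord in root position.
In root position the bass is the root, so the root is B.
The chord tones are B, D, F, A, giving B half-diminished seventh.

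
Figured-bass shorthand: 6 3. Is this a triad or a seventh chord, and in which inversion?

triad, first inversion

Intervals of 6/3 above the bass form a triad; the bass is the third, so this is first inversion.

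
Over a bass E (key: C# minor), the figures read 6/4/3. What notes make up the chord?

A third above E in this key is G#.
A fourth above E in this key is A.
A sixth above E in this key is C#.
Together with the bass E, this spells A major seventh in second inversion.

E, G#, A, C#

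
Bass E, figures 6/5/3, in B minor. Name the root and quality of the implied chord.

The figures 6/5/3 indicate a seventh chord in first inversion.
In first inversion the root lies a sixth above the bass: a sixth above E in B minor is C#.
The chord tones are E, G, B, C#, giving C# half-diminished seventh.

C# half-diminished seventh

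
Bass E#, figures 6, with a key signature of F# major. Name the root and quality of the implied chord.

The figures 6 indicate a triad in first inversion.
In first inversion the root lies a sixth above the bass: a sixth above E# in F# major is C#.
The chord tones are E#, G#, C#, giving C# major.

C# major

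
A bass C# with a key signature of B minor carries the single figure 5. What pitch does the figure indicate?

Counting 4 letter steps above C# lands on G; in B minor, that letter is G.

G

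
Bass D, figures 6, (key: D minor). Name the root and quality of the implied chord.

Bb major

The figures 6 indicate a triad in first inversion.
In first inversion the root lies a sixth above the bass: a sixth above D in D minor is Bb.
The chord tones are D, F, Bb, giving Bb major.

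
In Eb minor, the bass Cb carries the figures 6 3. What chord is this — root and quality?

The figures 6 3 indicate a triad in first inversion.
In first inversion the root lies a sixth above the bass: a sixth above Cb in Eb minor is Ab.
The chord tones are Cb, Eb, Ab, giving Ab minor.

Ab minor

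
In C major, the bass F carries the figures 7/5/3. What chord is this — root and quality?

The figures 7/5/3 indicate a seventh chord in root position.
In root position the bass is the root, so the root is F.
The chord tones are F, A, C, E, giving F major seventh.

F major seventh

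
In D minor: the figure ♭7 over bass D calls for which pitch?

Cb

Counting 6 letter steps above D lands on C; in D minor, that letter is C.
The b7 figure lowers it a semitone, giving Cb.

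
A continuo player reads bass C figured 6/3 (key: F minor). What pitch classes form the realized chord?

C, Eb, Ab

A third above C in this key is Eb.
A sixth above C in this key is Ab.
Together with the bass C, this spells Ab major in first inversion.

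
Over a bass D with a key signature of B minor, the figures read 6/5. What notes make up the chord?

The written figures 6/5 are shorthand for 6/5/3: the 3 is implied.
A third above D in this key is F#.
A fifth above D in this key is A.
A sixth above D in this key is B.
Together with the bass D, this spells B minor seventh in first inversion.

D, F#, A, B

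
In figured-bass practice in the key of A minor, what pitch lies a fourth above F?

B

Counting 3 letter steps above F lands on B; in A minor, that letter is B.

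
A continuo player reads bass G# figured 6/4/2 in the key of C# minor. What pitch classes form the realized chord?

G#, A, C#, E

A second above G# in this key is A.
A fourth above G# in this key is C#.
A sixth above G# in this key is E.
Together with the bass G#, this spells A major seventh in third inversion.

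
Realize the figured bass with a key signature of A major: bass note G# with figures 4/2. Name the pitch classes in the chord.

G#, A, C#, E

The written figures 4/2 are shorthand for 6/4/2: the 6 is implied.
A second above G# in this key is A.
A fourth above G# in this key is C#.
A sixth above G# in this key is E.
Together with the bass G#, this spells A major seventh in third inversion.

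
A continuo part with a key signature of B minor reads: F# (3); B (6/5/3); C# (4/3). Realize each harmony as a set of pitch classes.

F#, A, C# | B, D, F#, G | C#, E, F#, A

F# (5/3): F#, A, C#.
B (6/5/3): B, D, F#, G.
C# (6/4/3): C#, E, F#, A.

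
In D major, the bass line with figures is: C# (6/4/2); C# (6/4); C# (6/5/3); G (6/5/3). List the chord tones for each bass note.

C# (6/4/2): C#, D, F#, A.
C# (6/4): C#, F#, A.
C# (6/5/3): C#, E, G, A.
G (6/5/3): G, B, D, E.

C#, D, F#, A | C#, F#, A | C#, E, G, A | G, B, D, E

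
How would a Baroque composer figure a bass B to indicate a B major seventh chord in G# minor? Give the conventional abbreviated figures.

B is the root of B major seventh, so the chord is in root position.
A seventh chord in root position is figured 7/5/3, conventionally abbreviated 7.

7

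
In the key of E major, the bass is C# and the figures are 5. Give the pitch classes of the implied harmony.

The written figures 5 are shorthand for 5/3: the 3 is implied.
A third above C# in this key is E.
A fifth above C# in this key is G#.
Together with the bass C#, this spells C# minor in root position.

C#, E, G#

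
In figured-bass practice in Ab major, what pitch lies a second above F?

G

Counting 1 letter step above F lands on G; in Ab major, that letter is G.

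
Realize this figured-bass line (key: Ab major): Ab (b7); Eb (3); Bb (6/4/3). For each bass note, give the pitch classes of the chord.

Ab (b7/5/3): Ab, C, Eb, Gb.
Eb (5/3): Eb, G, Bb.
Bb (6/4/3): Bb, Db, Eb, G.

Ab, C, Eb, Gb | Eb, G, Bb | Bb, Db, Eb, G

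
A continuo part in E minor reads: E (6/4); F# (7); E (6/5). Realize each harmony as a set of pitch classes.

E (6/4): E, A, C.
F# (7/5/3): F#, A, C, E.
E (6/5/3): E, G, B, C.

E, A, C | F#, A, C, E | E, G, B, C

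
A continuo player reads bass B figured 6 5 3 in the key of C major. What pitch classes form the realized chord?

B, D, F, G

A third above B in this key is D.
A fifth above B in this key is F.
A sixth above B in this key is G.
Together with the bass B, this spells G dominant seventh in first inversion.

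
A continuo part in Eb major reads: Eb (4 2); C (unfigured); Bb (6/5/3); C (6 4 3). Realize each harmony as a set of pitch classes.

Eb, F, Ab, C | C, Eb, G | Bb, D, F, G | C, Eb, F, Ab

Eb (6/4/2): Eb, F, Ab, C.
C (5/3): C, Eb, G.
Bb (6/5/3): Bb, D, F, G.
C (6/4/3): C, Eb, F, Ab.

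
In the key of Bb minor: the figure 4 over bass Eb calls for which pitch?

Ab

Counting 3 letter steps above Eb lands on A; in Bb minor, that letter is Ab.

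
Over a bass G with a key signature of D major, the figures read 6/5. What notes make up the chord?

G, B, D, E

The written figures 6/5 are shorthand for 6/5/3: the 3 is implied.
A third above G in this key is B.
A fifth above G in this key is D.
A sixth above G in this key is E.
Together with the bass G, this spells E minor seventh in first inversion.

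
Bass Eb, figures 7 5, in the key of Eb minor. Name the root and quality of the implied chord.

The figures 7 5 indicate a seventh chord in root position.
In root position the bass is the root, so the root is Eb.
The chord tones are Eb, Gb, Bb, Db, giving Eb minor seventh.

Eb minor seventh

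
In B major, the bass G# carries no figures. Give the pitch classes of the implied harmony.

G#, B, D#

An unfigured bass implies 5/3.
A third above G# in this key is B.
A fifth above G# in this key is D#.
Together with the bass G#, this spells G# minor in root position.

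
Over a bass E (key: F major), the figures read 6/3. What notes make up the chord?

E, G, C

A third above E in this key is G.
A sixth above E in this key is C.
Together with the bass E, this spells C major in first inversion.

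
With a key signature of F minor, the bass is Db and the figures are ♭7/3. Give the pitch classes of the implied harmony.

Db, F, Ab, Cb

The written figures ♭7/3 are shorthand for 7/5/3: the 5 is implied.
A third above Db in this key is F.
A fifth above Db in this key is Ab.
A seventh above Db in this key is C, lowered to Cb by the flat.
Together with the bass Db, this spells Db dominant seventh in root position.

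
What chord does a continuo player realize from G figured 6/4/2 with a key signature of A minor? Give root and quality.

A minor seventh

The figures 6/4/2 indicate a seventh chord in third inversion.
In third inversion the root lies a second above the bass: a second above G in A minor is A.
The chord tones are G, A, C, E, giving A minor seventh.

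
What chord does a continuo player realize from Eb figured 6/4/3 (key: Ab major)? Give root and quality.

The figures 6/4/3 indicate a seventh chord in second inversion.
In second inversion the root lies a fourth above the bass: a fourth above Eb in Ab major is Ab.
The chord tones are Eb, G, Ab, C, giving Ab major seventh.

Ab major seventh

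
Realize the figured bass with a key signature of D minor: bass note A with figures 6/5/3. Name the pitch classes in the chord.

A third above A in this key is C.
A fifth above A in this key is E.
A sixth above A in this key is F.
Together with the bass A, this spells F major seventh in first inversion.

A, C, E, F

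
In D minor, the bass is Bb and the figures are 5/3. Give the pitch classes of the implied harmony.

A third above Bb in this key is D.
A fifth above Bb in this key is F.
Together with the bass Bb, this spells Bb major in root position.

Bb, D, F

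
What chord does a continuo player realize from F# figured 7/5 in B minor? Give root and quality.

F# minor seventh

The figures 7/5 indicate a seventh chord in root position.
In root position the bass is the root, so the root is F#.
The chord tones are F#, A, C#, E, giving F# minor seventh.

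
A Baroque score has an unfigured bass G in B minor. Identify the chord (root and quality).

An unfigured bass indicates a triad in root position.
In root position the bass is the root, so the root is G.
The chord tones are G, B, D, giving G major.

G major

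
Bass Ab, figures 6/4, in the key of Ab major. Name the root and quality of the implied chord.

The figures 6/4 indicate a triad in second inversion.
In second inversion the root lies a fourth above the bass: a fourth above Ab in Ab major is Db.
The chord tones are Ab, Db, F, giving Db major.

Db major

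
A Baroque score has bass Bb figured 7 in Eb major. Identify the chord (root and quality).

Bb dominant seventh

The figures 7 indicate a seventh chord in root position.
In root position the bass is the root, so the root is Bb.
The chord tones are Bb, D, F, Ab, giving Bb dominant seventh.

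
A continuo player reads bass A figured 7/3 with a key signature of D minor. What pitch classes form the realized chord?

A, C, E, G

The written figures 7/3 are shorthand for 7/5/3: the 5 is implied.
A third above A in this key is C.
A fifth above A in this key is E.
A seventh above A in this key is G.
Together with the bass A, this spells A minor seventh in root position.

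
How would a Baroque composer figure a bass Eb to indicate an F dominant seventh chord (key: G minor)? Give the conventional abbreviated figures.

4/2

Eb is the seventh of F dominant seventh, so the chord is in third inversion.
A seventh chord in third inversion is figured 6/4/2, conventionally abbreviated 4/2.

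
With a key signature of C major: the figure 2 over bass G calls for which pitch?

A

Counting 1 letter step above G lands on A; in C major, that letter is A.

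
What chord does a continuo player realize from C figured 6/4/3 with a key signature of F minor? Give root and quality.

The figures 6/4/3 indicate a seventh chord in second inversion.
In second inversion the root lies a fourth above the bass: a fourth above C in F minor is F.
The chord tones are C, Eb, F, Ab, giving F minor seventh.

F minor seventh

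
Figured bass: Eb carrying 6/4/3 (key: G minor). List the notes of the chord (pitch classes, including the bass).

Eb, G, A, C

A third above Eb in this key is G.
A fourth above Eb in this key is A.
A sixth above Eb in this key is C.
Together with the bass Eb, this spells A half-diminished seventh in second inversion.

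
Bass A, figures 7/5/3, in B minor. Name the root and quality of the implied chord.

A dominant seventh

The figures 7/5/3 indicate a seventh chord in root position.
In root position the bass is the root, so the root is A.
The chord tones are A, C#, E, G, giving A dominant seventh.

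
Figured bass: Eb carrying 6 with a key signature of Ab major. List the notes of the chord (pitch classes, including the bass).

Eb, G, C

The written figures 6 are shorthand for 6/3: the 3 is implied.
A third above Eb in this key is G.
A sixth above Eb in this key is C.
Together with the bass Eb, this spells C minor in first inversion.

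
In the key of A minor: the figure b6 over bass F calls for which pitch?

Db

Counting 5 letter steps above F lands on D; in A minor, that letter is D.
The b6 figure lowers it a semitone, giving Db.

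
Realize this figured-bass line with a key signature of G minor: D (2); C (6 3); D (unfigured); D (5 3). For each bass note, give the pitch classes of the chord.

D (6/4/2): D, Eb, G, Bb.
C (6/3): C, Eb, A.
D (5/3): D, F, A.
D (5/3): D, F, A.

D, Eb, G, Bb | C, Eb, A | D, F, A | D, F, A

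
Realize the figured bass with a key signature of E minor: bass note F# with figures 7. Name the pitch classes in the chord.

The written figures 7 are shorthand for 7/5/3: the 5/3 are implied.
A third above F# in this key is A.
A fifth above F# in this key is C.
A seventh above F# in this key is E.
Together with the bass F#, this spells F# half-diminished seventh in root position.

F#, A, C, E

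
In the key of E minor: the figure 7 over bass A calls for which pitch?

Counting 6 letter steps above A lands on G; in E minor, that letter is G.

G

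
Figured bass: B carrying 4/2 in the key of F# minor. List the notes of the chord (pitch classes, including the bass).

B, C#, E, G#

The written figures 4/2 are shorthand for 6/4/2: the 6 is implied.
A second above B in this key is C#.
A fourth above B in this key is E.
A sixth above B in this key is G#.
Together with the bass B, this spells C# minor seventh in third inversion.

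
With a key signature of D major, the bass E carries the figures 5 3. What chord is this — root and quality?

The figures 5 3 indicate a triad in root position.
In root position the bass is the root, so the root is E.
The chord tones are E, G, B, giving E minor.

E minor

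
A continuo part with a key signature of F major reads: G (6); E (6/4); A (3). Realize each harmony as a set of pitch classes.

G, Bb, E | E, A, C | A, C, E

G (6/3): G, Bb, E.
E (6/4): E, A, C.
A (5/3): A, C, E.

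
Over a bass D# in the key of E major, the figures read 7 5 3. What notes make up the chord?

A third above D# in this key is F#.
A fifth above D# in this key is A.
A seventh above D# in this key is C#.
Together with the bass D#, this spells D# half-diminished seventh in root position.

D#, F#, A, C#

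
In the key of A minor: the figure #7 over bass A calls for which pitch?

Counting 6 letter steps above A lands on G; in A minor, that letter is G.
The #7 figure raises it a semitone, giving G#.

G#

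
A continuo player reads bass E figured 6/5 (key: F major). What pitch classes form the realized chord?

The written figures 6/5 are shorthand for 6/5/3: the 3 is implied.
A third above E in this key is G.
A fifth above E in this key is Bb.
A sixth above E in this key is C.
Together with the bass E, this spells C dominant seventh in first inversion.

E, G, Bb, C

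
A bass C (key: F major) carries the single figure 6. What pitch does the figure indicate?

A

Counting 5 letter steps above C lands on A; in F major, that letter is A.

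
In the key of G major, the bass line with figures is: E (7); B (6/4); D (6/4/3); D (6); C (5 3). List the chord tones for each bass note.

E (7/5/3): E, G, B, D.
B (6/4): B, E, G.
D (6/4/3): D, F#, G, B.
D (6/3): D, F#, B.
C (5/3): C, E, G.

E, G, B, D | B, E, G | D, F#, G, B | D, F#, B | C, E, G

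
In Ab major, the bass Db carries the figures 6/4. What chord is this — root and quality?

The figures 6/4 indicate a triad in second inversion.
In second inversion the root lies a fourth above the bass: a fourth above Db in Ab major is G.
The chord tones are Db, G, Bb, giving G diminished.

G diminished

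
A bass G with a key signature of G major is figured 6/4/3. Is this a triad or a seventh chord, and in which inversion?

seventh chord, second inversion

Intervals of 6/4/3 above the bass form a seventh chord; the bass is the fifth, so this is second inversion.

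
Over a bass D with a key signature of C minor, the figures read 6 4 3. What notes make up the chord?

D, F, G, Bb

A third above D in this key is F.
A fourth above D in this key is G.
A sixth above D in this key is Bb.
Together with the bass D, this spells G minor seventh in second inversion.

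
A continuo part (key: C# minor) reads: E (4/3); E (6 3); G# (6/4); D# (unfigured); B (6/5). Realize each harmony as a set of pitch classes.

E, G#, A, C# | E, G#, C# | G#, C#, E | D#, F#, A | B, D#, F#, G#

E (6/4/3): E, G#, A, C#.
E (6/3): E, G#, C#.
G# (6/4): G#, C#, E.
D# (5/3): D#, F#, A.
B (6/5/3): B, D#, F#, G#.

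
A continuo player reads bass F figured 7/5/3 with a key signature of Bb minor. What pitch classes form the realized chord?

F, Ab, C, Eb

A third above F in this key is Ab.
A fifth above F in this key is C.
A seventh above F in this key is Eb.
Together with the bass F, this spells F minor seventh in root position.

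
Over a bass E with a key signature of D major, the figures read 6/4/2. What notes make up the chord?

A second above E in this key is F#.
A fourth above E in this key is A.
A sixth above E in this key is C#.
Together with the bass E, this spells F# minor seventh in third inversion.

E, F#, A, C#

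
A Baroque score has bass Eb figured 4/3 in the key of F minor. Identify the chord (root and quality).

Ab major seventh

The figures 4/3 indicate a seventh chord in second inversion.
In second inversion the root lies a fourth above the bass: a fourth above Eb in F minor is Ab.
The chord tones are Eb, G, Ab, C, giving Ab major seventh.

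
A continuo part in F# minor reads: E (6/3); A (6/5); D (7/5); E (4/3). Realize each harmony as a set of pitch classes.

E (6/3): E, G#, C#.
A (6/5/3): A, C#, E, F#.
D (7/5/3): D, F#, A, C#.
E (6/4/3): E, G#, A, C#.

E, G#, C# | A, C#, E, F# | D, F#, A, C# | E, G#, A, C#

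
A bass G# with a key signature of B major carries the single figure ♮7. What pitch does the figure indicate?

Counting 6 letter steps above G# lands on F; in B major, that letter is F#.
The ♮7 figure makes it natural, giving F.

F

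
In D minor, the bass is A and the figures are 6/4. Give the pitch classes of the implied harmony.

A fourth above A in this key is D.
A sixth above A in this key is F.
Together with the bass A, this spells D minor in second inversion.

A, D, F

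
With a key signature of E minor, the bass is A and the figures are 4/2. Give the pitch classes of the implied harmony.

A, B, D, F#

The written figures 4/2 are shorthand for 6/4/2: the 6 is implied.
A second above A in this key is B.
A fourth above A in this key is D.
A sixth above A in this key is F#.
Together with the bass A, this spells B minor seventh in third inversion.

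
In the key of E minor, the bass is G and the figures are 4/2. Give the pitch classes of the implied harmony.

G, A, C, E

The written figures 4/2 are shorthand for 6/4/2: the 6 is implied.
A second above G in this key is A.
A fourth above G in this key is C.
A sixth above G in this key is E.
Together with the bass G, this spells A minor seventh in third inversion.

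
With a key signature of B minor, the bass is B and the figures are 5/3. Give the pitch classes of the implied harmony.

A third above B in this key is D.
A fifth above B in this key is F#.
Together with the bass B, this spells B minor in root position.

B, D, F#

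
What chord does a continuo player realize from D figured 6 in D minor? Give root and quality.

The figures 6 indicate a triad in first inversion.
In first inversion the root lies a sixth above the bass: a sixth above D in D minor is Bb.
The chord tones are D, F, Bb, giving Bb major.

Bb major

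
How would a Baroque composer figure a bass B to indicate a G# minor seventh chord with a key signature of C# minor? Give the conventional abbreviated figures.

6/5

B is the third of G# minor seventh, so the chord is in first inversion.
A seventh chord in first inversion is figured 6/5/3, conventionally abbreviated 6/5.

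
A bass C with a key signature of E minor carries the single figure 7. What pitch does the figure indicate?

B

Counting 6 letter steps above C lands on B; in E minor, that letter is B.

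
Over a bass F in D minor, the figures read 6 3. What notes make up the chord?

F, A, D

A third above F in this key is A.
A sixth above F in this key is D.
Together with the bass F, this spells D minor in first inversion.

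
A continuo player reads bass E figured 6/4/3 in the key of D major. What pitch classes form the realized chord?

A third above E in this key is G.
A fourth above E in this key is A.
A sixth above E in this key is C#.
Together with the bass E, this spells A dominant seventh in second inversion.

E, G, A, C#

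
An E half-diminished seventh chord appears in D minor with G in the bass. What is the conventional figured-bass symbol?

6/5

G is the third of E half-diminished seventh, so the chord is in first inversion.
A seventh chord in first inversion is figured 6/5/3, conventionally abbreviated 6/5.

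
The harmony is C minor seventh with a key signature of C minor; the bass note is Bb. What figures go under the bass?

4/2

Bb is the seventh of C minor seventh, so the chord is in third inversion.
A seventh chord in third inversion is figured 6/4/2, conventionally abbreviated 4/2.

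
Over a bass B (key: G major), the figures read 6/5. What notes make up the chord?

B, D, F#, G

The written figures 6/5 are shorthand for 6/5/3: the 3 is implied.
A third above B in this key is D.
A fifth above B in this key is F#.
A sixth above B in this key is G.
Together with the bass B, this spells G major seventh in first inversion.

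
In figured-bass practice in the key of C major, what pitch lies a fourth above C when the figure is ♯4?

Counting 3 letter steps above C lands on F; in C major, that letter is F.
The #4 figure raises it a semitone, giving F#.

F#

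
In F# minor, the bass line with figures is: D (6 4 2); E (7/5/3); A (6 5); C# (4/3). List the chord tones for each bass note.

D, E, G#, B | E, G#, B, D | A, C#, E, F# | C#, E, F#, A

D (6/4/2): D, E, G#, B.
E (7/5/3): E, G#, B, D.
A (6/5/3): A, C#, E, F#.
C# (6/4/3): C#, E, F#, A.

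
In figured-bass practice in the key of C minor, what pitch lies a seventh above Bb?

Counting 6 letter steps above Bb lands on A; in C minor, that letter is Ab.

Ab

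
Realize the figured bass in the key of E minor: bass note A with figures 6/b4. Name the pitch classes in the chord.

A fourth above A in this key is D, lowered to Db by the flat.
A sixth above A in this key is F#.

A, Db, F#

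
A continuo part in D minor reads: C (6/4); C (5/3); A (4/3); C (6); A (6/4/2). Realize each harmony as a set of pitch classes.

C (6/4): C, F, A.
C (5/3): C, E, G.
A (6/4/3): A, C, D, F.
C (6/3): C, E, A.
A (6/4/2): A, Bb, D, F.

C, F, A | C, E, G | A, C, D, F | C, E, A | A, Bb, D, F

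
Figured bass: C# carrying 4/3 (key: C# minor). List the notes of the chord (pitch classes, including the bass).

The written figures 4/3 are shorthand for 6/4/3: the 6 is implied.
A third above C# in this key is E.
A fourth above C# in this key is F#.
A sixth above C# in this key is A.
Together with the bass C#, this spells F# minor seventh in second inversion.

C#, E, F#, A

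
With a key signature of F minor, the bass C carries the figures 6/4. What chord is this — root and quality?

The figures 6/4 indicate a triad in second inversion.
In second inversion the root lies a fourth above the bass: a fourth above C in F minor is F.
The chord tones are C, F, Ab, giving F minor.

F minor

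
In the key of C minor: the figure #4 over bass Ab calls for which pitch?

D#

Counting 3 letter steps above Ab lands on D; in C minor, that letter is D.
The #4 figure raises it a semitone, giving D#.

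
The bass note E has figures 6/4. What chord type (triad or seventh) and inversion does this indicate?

triad, second inversion

Intervals of 6/4 above the bass form a triad; the bass is the fifth, so this is second inversion.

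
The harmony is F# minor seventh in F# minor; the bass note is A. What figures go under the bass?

A is the third of F# minor seventh, so the chord is in first inversion.
A seventh chord in first inversion is figured 6/5/3, conventionally abbreviated 6/5.

6/5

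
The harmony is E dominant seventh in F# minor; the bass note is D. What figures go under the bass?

D is the seventh of E dominant seventh, so the chord is in third inversion.
A seventh chord in third inversion is figured 6/4/2, conventionally abbreviated 4/2.

4/2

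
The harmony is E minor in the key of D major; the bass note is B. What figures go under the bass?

6/4

B is the fifth of E minor, so the chord is in second inversion.
A triad in second inversion is figured 6/4, conventionally abbreviated 6/4.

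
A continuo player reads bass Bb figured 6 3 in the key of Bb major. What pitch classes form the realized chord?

Bb, D, G

A third above Bb in this key is D.
A sixth above Bb in this key is G.
Together with the bass Bb, this spells G minor in first inversion.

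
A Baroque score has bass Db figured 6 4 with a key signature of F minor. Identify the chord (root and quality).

The figures 6 4 indicate a triad in second inversion.
In second inversion the root lies a fourth above the bass: a fourth above Db in F minor is G.
The chord tones are Db, G, Bb, giving G diminished.

G diminished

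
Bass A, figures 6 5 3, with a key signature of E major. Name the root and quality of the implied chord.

F# minor seventh

The figures 6 5 3 indicate a seventh chord in first inversion.
In first inversion the root lies a sixth above the bass: a sixth above A in E major is F#.
The chord tones are A, C#, E, F#, giving F# minor seventh.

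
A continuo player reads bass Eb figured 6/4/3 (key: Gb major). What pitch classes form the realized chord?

Eb, Gb, Ab, Cb

A third above Eb in this key is Gb.
A fourth above Eb in this key is Ab.
A sixth above Eb in this key is Cb.
Together with the bass Eb, this spells Ab minor seventh in second inversion.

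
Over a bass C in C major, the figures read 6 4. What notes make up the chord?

C, F, A

A fourth above C in this key is F.
A sixth above C in this key is A.
Together with the bass C, this spells F major in second inversion.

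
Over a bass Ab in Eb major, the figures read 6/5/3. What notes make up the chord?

A third above Ab in this key is C.
A fifth above Ab in this key is Eb.
A sixth above Ab in this key is F.
Together with the bass Ab, this spells F minor seventh in first inversion.

Ab, C, Eb, F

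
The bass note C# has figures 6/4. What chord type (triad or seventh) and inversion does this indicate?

triad, second inversion

Intervals of 6/4 above the bass form a triad; the bass is the fifth, so this is second inversion.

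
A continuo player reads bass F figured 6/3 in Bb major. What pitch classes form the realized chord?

F, A, D

A third above F in this key is A.
A sixth above F in this key is D.
Together with the bass F, this spells D minor in first inversion.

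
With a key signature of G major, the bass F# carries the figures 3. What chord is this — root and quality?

The figures 3 indicate a triad in root position.
In root position the bass is the root, so the root is F#.
The chord tones are F#, A, C, giving F# diminished.

F# diminished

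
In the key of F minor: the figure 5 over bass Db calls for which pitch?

Ab

Counting 4 letter steps above Db lands on A; in F minor, that letter is Ab.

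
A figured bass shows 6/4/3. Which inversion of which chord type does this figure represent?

seventh chord, second inversion

Intervals of 6/4/3 above the bass form a seventh chord; the bass is the fifth, so this is second inversion.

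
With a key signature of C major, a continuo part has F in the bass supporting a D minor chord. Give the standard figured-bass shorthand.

6

F is the third of D minor, so the chord is in first inversion.
A triad in first inversion is figured 6/3, conventionally abbreviated 6.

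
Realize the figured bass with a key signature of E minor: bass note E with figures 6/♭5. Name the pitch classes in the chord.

E, G, Bb, C

The written figures 6/♭5 are shorthand for 6/5/3: the 3 is implied.
A third above E in this key is G.
A fifth above E in this key is B, lowered to Bb by the flat.
A sixth above E in this key is C.
Together with the bass E, this spells C dominant seventh in first inversion.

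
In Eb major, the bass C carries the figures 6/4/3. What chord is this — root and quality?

The figures 6/4/3 indicate a seventh chord in second inversion.
In second inversion the root lies a fourth above the bass: a fourth above C in Eb major is F.
The chord tones are C, Eb, F, Ab, giving F minor seventh.

F minor seventh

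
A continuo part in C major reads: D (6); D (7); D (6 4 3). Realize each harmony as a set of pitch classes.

D (6/3): D, F, B.
D (7/5/3): D, F, A, C.
D (6/4/3): D, F, G, B.

D, F, B | D, F, A, C | D, F, G, B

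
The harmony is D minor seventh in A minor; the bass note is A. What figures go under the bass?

A is the fifth of D minor seventh, so the chord is in second inversion.
A seventh chord in second inversion is figured 6/4/3, conventionally abbreviated 4/3.

4/3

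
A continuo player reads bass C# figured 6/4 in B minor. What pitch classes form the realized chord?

C#, F#, A

A fourth above C# in this key is F#.
A sixth above C# in this key is A.
Together with the bass C#, this spells F# minor in second inversion.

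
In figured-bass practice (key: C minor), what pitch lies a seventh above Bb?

Counting 6 letter steps above Bb lands on A; in C minor, that letter is Ab.

Ab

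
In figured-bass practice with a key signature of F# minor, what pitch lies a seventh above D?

Counting 6 letter steps above D lands on C; in F# minor, that letter is C#.

C#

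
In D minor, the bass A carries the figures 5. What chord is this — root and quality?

A minor

The figures 5 indicate a triad in root position.
In root position the bass is the root, so the root is A.
The chord tones are A, C, E, giving A minor.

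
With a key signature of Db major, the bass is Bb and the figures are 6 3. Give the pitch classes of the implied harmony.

A third above Bb in this key is Db.
A sixth above Bb in this key is Gb.
Together with the bass Bb, this spells Gb major in first inversion.

Bb, Db, Gb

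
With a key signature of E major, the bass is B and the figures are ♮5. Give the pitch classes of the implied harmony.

The written figures ♮5 are shorthand for 5/3: the 3 is implied.
A third above B in this key is D#.
A fifth above B in this key is F#, made natural (F) by the ♮ figure.

B, D#, F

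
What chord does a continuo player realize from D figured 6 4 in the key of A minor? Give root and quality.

The figures 6 4 indicate a triad in second inversion.
In second inversion the root lies a fourth above the bass: a fourth above D in A minor is G.
The chord tones are D, G, B, giving G major.

G major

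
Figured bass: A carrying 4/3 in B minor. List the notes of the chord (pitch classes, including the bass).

The written figures 4/3 are shorthand for 6/4/3: the 6 is implied.
A third above A in this key is C#.
A fourth above A in this key is D.
A sixth above A in this key is F#.
Together with the bass A, this spells D major seventh in second inversion.

A, C#, D, F#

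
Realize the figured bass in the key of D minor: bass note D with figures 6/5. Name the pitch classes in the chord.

The written figures 6/5 are shorthand for 6/5/3: the 3 is implied.
A third above D in this key is F.
A fifth above D in this key is A.
A sixth above D in this key is Bb.
Together with the bass D, this spells Bb major seventh in first inversion.

D, F, A, Bb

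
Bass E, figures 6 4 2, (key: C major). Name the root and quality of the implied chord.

The figures 6 4 2 indicate a seventh chord in third inversion.
In third inversion the root lies a second above the bass: a second above E in C major is F.
The chord tones are E, F, A, C, giving F major seventh.

F major seventh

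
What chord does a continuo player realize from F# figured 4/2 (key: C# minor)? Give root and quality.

The figures 4/2 indicate a seventh chord in third inversion.
In third inversion the root lies a second above the bass: a second above F# in C# minor is G#.
The chord tones are F#, G#, B, D#, giving G# minor seventh.

G# minor seventh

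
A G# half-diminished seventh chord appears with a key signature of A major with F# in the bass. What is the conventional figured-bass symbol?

4/2

F# is the seventh of G# half-diminished seventh, so the chord is in third inversion.
A seventh chord in third inversion is figured 6/4/2, conventionally abbreviated 4/2.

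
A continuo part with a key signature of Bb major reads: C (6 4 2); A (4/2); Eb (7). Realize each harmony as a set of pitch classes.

C, D, F, A | A, Bb, D, F | Eb, G, Bb, D

C (6/4/2): C, D, F, A.
A (6/4/2): A, Bb, D, F.
Eb (7/5/3): Eb, G, Bb, D.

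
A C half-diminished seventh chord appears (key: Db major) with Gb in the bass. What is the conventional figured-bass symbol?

4/3

Gb is the fifth of C half-diminished seventh, so the chord is in second inversion.
A seventh chord in second inversion is figured 6/4/3, conventionally abbreviated 4/3.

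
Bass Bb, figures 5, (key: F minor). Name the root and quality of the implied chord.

Bb minor

The figures 5 indicate a triad in root position.
In root position the bass is the root, so the root is Bb.
The chord tones are Bb, Db, F, giving Bb minor.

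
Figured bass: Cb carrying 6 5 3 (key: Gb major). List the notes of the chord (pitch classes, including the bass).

Cb, Eb, Gb, Ab

A third above Cb in this key is Eb.
A fifth above Cb in this key is Gb.
A sixth above Cb in this key is Ab.
Together with the bass Cb, this spells Ab minor seventh in first inversion.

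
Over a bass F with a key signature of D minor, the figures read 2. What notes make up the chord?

The written figures 2 are shorthand for 6/4/2: the 6/4 are implied.
A second above F in this key is G.
A fourth above F in this key is Bb.
A sixth above F in this key is D.
Together with the bass F, this spells G minor seventh in third inversion.

F, G, Bb, D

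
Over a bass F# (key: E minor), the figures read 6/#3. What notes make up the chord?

A third above F# in this key is A, raised to A# by the sharp.
A sixth above F# in this key is D.
Together with the bass F#, this spells D augmented in first inversion.

F#, A#, D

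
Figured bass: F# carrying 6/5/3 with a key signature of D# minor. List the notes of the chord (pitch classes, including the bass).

A third above F# in this key is A#.
A fifth above F# in this key is C#.
A sixth above F# in this key is D#.
Together with the bass F#, this spells D# minor seventh in first inversion.

F#, A#, C#, D#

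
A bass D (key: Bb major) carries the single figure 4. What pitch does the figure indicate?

Counting 3 letter steps above D lands on G; in Bb major, that letter is G.

G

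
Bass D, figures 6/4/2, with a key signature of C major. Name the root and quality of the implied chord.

E minor seventh

The figures 6/4/2 indicate a seventh chord in third inversion.
In third inversion the root lies a second above the bass: a second above D in C major is E.
The chord tones are D, E, G, B, giving E minor seventh.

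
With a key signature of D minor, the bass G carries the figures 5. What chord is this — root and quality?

The figures 5 indicate a triad in root position.
In root position the bass is the root, so the root is G.
The chord tones are G, Bb, D, giving G minor.

G minor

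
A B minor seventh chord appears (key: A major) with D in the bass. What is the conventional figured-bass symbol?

D is the third of B minor seventh, so the chord is in first inversion.
A seventh chord in first inversion is figured 6/5/3, conventionally abbreviated 6/5.

6/5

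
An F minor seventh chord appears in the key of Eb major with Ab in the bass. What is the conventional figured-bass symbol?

Ab is the third of F minor seventh, so the chord is in first inversion.
A seventh chord in first inversion is figured 6/5/3, conventionally abbreviated 6/5.

6/5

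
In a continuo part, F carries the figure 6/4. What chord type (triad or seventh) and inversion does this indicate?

Intervals of 6/4 above the bass form a triad; the bass is the fifth, so this is second inversion.

triad, second inversion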